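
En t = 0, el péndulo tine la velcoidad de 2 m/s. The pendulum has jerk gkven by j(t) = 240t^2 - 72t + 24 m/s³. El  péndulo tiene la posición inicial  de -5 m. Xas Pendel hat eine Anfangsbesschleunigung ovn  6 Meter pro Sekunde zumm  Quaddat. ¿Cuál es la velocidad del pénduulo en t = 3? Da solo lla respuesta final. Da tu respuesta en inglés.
At t = 3, v = 1424.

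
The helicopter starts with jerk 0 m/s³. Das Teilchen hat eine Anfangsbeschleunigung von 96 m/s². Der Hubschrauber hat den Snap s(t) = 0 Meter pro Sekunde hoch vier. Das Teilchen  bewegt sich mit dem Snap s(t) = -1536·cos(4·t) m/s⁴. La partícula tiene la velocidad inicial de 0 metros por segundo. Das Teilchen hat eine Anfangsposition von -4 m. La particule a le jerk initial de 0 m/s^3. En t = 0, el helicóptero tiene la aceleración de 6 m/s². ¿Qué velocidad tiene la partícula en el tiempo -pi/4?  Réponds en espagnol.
Partiendo del snap s(t) = -1536·cos(4·t), tomamos 3 antiderivadas. Integrando el snap y usando la condición inicial j(0) = 0, obtenemos j(t) = -384·sin(4·t). Integrando la sacudida y usando la condición inicial a(0) = 96, obtenemos a(t) = 96·cos(4·t). La antiderivada de la aceleración, con v(0) = 0, da la velocidad: v(t) = 24·sin(4·t). De la ecuación de la velocidad v(t) = 24·sin(4·t), sustituimos t = -pi/4 para obtener v = 0.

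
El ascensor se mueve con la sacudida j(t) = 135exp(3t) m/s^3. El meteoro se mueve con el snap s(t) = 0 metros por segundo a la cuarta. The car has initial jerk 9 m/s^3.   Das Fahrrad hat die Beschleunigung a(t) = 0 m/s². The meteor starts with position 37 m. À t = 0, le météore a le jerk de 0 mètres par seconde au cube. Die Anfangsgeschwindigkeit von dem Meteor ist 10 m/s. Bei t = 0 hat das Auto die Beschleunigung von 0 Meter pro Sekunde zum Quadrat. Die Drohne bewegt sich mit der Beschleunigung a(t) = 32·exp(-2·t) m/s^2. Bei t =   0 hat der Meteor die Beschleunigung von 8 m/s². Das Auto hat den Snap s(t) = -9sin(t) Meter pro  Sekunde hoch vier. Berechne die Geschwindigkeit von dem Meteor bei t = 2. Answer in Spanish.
Partiendo del snap s(t) = 0, tomamos 3 antiderivadas. Tomando ∫s(t)dt y aplicando j(0) = 0, encontramos j(t) = 0. La antiderivada de la sacudida es la aceleración. Usando a(0) = 8, obtenemos a(t) = 8. La integral de la aceleración es la velocidad. Usando v(0) = 10, obtenemos v(t) = 8·t + 10. Tenemos la velocidad v(t) = 8·t + 10. Sustituyendo t = 2: v(2) = 26.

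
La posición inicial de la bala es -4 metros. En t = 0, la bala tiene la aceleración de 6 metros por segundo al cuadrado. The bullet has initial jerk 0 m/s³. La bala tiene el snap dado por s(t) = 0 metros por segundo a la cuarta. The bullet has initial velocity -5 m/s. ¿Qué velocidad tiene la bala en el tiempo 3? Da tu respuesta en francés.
En partant du snap s(t) = 0, nous prenons 3 primitives. En intégrant le snap et en utilisant la condition initiale j(0) = 0, nous obtenons j(t) = 0. En intégrant le jerk et en utilisant la condition initiale a(0) = 6, nous obtenons a(t) = 6. La primitive de l'accélération, avec v(0) = -5, donne la vitesse: v(t) = 6·t - 5. Nous avons la vitesse v(t) = 6·t - 5. En substituant t = 3: v(3) = 13.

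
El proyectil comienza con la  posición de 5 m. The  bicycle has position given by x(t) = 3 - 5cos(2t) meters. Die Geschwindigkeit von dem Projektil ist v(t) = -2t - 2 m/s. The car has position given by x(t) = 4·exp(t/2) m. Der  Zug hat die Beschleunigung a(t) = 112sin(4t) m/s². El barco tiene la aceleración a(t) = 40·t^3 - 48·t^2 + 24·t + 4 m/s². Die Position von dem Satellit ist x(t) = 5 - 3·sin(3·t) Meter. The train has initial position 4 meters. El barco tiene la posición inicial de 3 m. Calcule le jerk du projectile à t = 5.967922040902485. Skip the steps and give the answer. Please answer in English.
The answer is 0.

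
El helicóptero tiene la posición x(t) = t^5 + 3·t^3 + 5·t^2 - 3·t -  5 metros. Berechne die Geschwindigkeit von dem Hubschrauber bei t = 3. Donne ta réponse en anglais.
We must differentiate our position equation x(t) = t^5 + 3·t^3 + 5·t^2 - 3·t - 5 1 time. The derivative of position gives velocity: v(t) = 5·t^4 + 9·t^2 + 10·t - 3. From the given velocity equation v(t) = 5·t^4 + 9·t^2 + 10·t - 3, we substitute t = 3 to get v = 513.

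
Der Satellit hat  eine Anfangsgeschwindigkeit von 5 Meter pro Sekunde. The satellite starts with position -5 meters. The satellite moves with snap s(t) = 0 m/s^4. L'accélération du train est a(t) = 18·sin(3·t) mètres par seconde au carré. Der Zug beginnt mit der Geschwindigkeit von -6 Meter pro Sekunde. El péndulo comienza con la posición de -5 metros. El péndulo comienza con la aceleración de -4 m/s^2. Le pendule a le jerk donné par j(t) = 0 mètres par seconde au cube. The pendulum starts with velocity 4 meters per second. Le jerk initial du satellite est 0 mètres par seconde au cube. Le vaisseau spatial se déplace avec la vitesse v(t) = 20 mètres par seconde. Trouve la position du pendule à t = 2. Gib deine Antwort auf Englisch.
Starting from jerk j(t) = 0, we take 3 antiderivatives. The integral of jerk, with a(0) = -4, gives acceleration: a(t) = -4. The integral of acceleration is velocity. Using v(0) = 4, we get v(t) = 4 - 4·t. Taking ∫v(t)dt and applying x(0) = -5, we find x(t) = -2·t^2 + 4·t - 5. Using x(t) = -2·t^2 + 4·t - 5 and substituting t = 2, we find x = -5.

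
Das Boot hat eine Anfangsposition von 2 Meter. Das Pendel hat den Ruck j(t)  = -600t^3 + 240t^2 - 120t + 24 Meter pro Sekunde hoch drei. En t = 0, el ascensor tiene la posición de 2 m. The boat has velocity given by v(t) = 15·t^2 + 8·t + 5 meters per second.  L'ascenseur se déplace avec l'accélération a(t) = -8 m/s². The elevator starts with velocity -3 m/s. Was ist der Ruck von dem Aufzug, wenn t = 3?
Um dies zu lösen, müssen wir 1 Ableitung unserer Gleichung für die Beschleunigung a(t) = -8 nehmen. Mit d/dt von a(t) finden wir j(t) = 0. Wir haben den Ruck j(t) = 0. Durch Einsetzen von t = 3: j(3) = 0.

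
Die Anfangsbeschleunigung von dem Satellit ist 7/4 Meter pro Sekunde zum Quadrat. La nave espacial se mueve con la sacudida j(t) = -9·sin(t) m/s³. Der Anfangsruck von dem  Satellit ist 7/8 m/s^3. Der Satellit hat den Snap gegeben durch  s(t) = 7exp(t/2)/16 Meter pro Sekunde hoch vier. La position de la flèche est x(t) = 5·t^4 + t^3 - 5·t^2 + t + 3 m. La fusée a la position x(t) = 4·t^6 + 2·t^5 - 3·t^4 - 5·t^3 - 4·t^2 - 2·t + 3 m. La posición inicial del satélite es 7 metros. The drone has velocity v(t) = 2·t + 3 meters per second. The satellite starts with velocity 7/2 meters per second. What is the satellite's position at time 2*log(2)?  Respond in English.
Starting from snap s(t) = 7·exp(t/2)/16, we take 4 antiderivatives. The integral of snap, with j(0) = 7/8, gives jerk: j(t) = 7·exp(t/2)/8. The integral of jerk is acceleration. Using a(0) = 7/4, we get a(t) = 7·exp(t/2)/4. Taking ∫a(t)dt and applying v(0) = 7/2, we find v(t) = 7·exp(t/2)/2. The antiderivative of velocity, with x(0) = 7, gives position: x(t) = 7·exp(t/2). We have position x(t) = 7·exp(t/2). Substituting t = 2*log(2): x(2*log(2)) = 14.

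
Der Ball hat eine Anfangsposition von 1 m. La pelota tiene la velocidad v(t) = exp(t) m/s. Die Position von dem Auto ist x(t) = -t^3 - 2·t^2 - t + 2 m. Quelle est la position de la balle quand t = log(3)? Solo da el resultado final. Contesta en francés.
x(log(3)) = 3.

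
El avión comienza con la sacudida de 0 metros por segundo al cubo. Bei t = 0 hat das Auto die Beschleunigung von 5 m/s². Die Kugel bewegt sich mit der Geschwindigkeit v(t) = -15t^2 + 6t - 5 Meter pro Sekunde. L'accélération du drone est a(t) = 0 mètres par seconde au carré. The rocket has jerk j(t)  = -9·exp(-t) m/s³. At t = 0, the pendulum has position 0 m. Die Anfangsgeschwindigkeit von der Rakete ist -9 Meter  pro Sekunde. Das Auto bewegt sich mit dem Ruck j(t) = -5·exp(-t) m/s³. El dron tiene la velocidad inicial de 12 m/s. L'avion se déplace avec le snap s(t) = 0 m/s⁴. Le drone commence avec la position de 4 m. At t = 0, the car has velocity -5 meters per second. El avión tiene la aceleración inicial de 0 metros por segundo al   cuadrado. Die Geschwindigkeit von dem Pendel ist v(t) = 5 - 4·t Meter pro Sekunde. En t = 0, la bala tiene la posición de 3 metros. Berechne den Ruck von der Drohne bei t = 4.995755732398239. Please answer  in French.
Pour résoudre ceci, nous devons prendre 1 dérivée de notre équation de l'accélération a(t) = 0. En prenant d/dt de a(t), nous trouvons j(t) = 0. Nous avons le jerk j(t) = 0. En substituant t = 4.995755732398239: j(4.995755732398239) = 0.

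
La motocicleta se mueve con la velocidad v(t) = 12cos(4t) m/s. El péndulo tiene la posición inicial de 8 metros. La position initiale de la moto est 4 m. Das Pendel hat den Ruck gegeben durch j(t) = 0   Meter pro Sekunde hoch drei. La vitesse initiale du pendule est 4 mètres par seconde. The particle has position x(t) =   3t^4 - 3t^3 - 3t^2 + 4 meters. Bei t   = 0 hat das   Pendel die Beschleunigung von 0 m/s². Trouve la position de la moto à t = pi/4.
Nous devons intégrer notre équation de la vitesse v(t) = 12·cos(4·t) 1 fois. En intégrant la vitesse et en utilisant la condition initiale x(0) = 4, nous obtenons x(t) = 3·sin(4·t) + 4. En utilisant x(t) = 3·sin(4·t) + 4 et en substituant t = pi/4, nous trouvons x = 4.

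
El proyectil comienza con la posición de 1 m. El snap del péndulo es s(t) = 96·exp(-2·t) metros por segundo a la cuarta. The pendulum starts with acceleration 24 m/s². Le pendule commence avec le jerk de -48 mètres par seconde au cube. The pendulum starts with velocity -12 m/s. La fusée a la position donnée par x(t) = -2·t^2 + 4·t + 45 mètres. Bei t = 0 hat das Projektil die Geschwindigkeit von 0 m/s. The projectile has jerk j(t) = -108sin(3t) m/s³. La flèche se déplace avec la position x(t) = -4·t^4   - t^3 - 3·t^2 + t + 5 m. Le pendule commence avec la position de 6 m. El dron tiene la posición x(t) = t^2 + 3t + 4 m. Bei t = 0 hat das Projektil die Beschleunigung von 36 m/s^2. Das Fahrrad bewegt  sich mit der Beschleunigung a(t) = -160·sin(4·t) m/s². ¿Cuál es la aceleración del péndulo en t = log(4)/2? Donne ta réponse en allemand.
Wir müssen das Integral unserer Gleichung für den Snap s(t) = 96·exp(-2·t) 2-mal finden. Mit ∫s(t)dt und Anwendung von j(0) = -48, finden wir j(t) = -48·exp(-2·t). Die Stammfunktion von dem Ruck, mit a(0) = 24, ergibt die Beschleunigung: a(t) = 24·exp(-2·t). Mit a(t) = 24·exp(-2·t) und Einsetzen von t = log(4)/2, finden wir a = 6.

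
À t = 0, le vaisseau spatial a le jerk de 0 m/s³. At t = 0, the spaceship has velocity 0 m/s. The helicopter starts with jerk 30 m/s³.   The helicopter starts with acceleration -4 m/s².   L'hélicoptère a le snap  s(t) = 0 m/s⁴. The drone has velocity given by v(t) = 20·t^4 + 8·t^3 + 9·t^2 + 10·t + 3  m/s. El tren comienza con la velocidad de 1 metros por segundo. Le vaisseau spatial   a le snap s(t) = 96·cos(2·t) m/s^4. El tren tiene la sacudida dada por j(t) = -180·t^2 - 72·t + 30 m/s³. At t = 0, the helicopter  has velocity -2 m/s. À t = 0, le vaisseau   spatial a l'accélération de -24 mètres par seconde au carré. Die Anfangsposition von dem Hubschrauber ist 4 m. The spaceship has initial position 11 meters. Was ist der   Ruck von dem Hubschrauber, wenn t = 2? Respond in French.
Nous devons trouver la primitive de notre équation du snap s(t) = 0 1 fois. En intégrant le snap et en utilisant la condition initiale j(0) = 30, nous obtenons j(t) = 30. En utilisant j(t) = 30 et en substituant t = 2, nous trouvons j = 30.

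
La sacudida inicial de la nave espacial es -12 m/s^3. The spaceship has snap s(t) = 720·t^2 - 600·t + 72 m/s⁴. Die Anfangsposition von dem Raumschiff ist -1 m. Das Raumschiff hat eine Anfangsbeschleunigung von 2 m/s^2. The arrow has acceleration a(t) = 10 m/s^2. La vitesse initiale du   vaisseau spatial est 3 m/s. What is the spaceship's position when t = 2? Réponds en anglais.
To find the answer, we compute 4 integrals of s(t) = 720·t^2 - 600·t + 72. Taking ∫s(t)dt and applying j(0) = -12, we find j(t) = 240·t^3 - 300·t^2 + 72·t - 12. Integrating jerk and using the initial condition a(0) = 2, we get a(t) = 60·t^4 - 100·t^3 + 36·t^2 - 12·t + 2. The antiderivative of acceleration is velocity. Using v(0) = 3, we get v(t) = 12·t^5 - 25·t^4 + 12·t^3 - 6·t^2 + 2·t + 3. The antiderivative of velocity, with x(0) = -1, gives position: x(t) = 2·t^6 - 5·t^5 + 3·t^4 - 2·t^3 + t^2 + 3·t - 1. From the given position equation x(t) = 2·t^6 - 5·t^5 + 3·t^4 - 2·t^3 + t^2 + 3·t - 1, we substitute t = 2 to get x = 9.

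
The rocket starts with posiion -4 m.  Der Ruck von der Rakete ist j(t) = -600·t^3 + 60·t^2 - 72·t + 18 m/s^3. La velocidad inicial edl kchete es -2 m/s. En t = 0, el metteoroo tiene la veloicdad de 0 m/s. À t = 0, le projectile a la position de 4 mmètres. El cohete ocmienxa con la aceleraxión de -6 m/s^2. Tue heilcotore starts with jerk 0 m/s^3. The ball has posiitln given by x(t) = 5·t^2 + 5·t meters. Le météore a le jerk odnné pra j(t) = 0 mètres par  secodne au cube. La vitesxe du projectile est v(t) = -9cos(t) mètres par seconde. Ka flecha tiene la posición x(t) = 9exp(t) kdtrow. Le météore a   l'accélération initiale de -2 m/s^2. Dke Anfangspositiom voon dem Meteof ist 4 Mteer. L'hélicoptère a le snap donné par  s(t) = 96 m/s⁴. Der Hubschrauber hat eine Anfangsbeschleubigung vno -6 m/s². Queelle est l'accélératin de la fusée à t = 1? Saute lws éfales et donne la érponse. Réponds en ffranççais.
L'accélération à t = 1 est a = -154.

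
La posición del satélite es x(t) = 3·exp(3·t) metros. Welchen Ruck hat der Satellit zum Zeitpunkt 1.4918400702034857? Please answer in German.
Ausgehend von der Position x(t) = 3·exp(3·t), nehmen wir 3 Ableitungen. Die Ableitung von der Position ergibt die Geschwindigkeit: v(t) = 9·exp(3·t). Durch Ableiten von der Geschwindigkeit erhalten wir die Beschleunigung: a(t) = 27·exp(3·t). Durch Ableiten von der Beschleunigung erhalten wir den Ruck: j(t) = 81·exp(3·t). Aus der Gleichung für den Ruck j(t) = 81·exp(3·t), setzen wir t = 1.4918400702034857 ein und erhalten j = 7115.06300188882.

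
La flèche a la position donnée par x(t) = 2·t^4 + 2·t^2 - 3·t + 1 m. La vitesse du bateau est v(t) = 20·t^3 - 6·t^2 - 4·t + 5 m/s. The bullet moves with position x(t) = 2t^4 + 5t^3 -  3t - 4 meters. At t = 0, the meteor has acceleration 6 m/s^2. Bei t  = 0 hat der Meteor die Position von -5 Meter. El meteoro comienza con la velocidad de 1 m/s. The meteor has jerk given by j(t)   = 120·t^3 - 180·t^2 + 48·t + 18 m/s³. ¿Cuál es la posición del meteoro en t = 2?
Partiendo de la sacudida j(t) = 120·t^3 - 180·t^2 + 48·t + 18, tomamos 3 antiderivadas. La antiderivada de la sacudida, con a(0) = 6, da la aceleración: a(t) = 30·t^4 - 60·t^3 + 24·t^2 + 18·t + 6. La antiderivada de la aceleración es la velocidad. Usando v(0) = 1, obtenemos v(t) = 6·t^5 - 15·t^4 + 8·t^3 + 9·t^2 + 6·t + 1. La antiderivada de la velocidad es la posición. Usando x(0) = -5, obtenemos x(t) = t^6 - 3·t^5 + 2·t^4 + 3·t^3 + 3·t^2 + t - 5. Usando x(t) = t^6 - 3·t^5 + 2·t^4 + 3·t^3 + 3·t^2 + t - 5 y sustituyendo t = 2, encontramos x = 33.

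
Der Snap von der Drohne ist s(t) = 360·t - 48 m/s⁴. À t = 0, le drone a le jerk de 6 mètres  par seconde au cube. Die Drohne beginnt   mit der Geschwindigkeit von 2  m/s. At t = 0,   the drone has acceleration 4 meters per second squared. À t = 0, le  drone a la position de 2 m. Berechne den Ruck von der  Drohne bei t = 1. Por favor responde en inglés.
Starting from snap s(t) = 360·t - 48, we take 1 antiderivative. The integral of snap is jerk. Using j(0) = 6, we get j(t) = 180·t^2 - 48·t + 6. Using j(t) = 180·t^2 - 48·t + 6 and substituting t = 1, we find j = 138.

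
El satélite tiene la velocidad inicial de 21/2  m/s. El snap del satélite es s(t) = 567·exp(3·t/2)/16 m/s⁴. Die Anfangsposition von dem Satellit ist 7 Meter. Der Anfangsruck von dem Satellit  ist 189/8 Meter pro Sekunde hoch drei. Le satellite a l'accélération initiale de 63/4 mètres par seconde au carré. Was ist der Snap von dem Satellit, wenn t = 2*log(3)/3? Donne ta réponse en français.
De l'équation du snap s(t) = 567·exp(3·t/2)/16, nous substituons t = 2*log(3)/3 pour obtenir s = 1701/16.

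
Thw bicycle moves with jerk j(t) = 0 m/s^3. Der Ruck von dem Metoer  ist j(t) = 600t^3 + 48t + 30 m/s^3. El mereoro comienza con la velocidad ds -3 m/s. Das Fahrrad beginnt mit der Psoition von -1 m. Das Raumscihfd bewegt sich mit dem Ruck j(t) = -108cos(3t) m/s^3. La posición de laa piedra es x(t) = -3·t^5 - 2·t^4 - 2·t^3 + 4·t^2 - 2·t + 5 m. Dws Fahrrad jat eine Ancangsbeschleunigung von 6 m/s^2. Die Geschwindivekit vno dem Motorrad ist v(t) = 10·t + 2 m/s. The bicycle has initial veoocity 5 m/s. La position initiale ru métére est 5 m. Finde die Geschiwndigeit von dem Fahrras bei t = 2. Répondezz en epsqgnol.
Necesitamos integrar nuestra ecuación de la sacudida j(t) = 0 2 veces. La integral de la sacudida, con a(0) = 6, da la aceleración: a(t) = 6. Tomando ∫a(t)dt y aplicando v(0) = 5, encontramos v(t) = 6·t + 5. Tenemos la velocidad v(t) = 6·t + 5. Sustituyendo t = 2: v(2) = 17.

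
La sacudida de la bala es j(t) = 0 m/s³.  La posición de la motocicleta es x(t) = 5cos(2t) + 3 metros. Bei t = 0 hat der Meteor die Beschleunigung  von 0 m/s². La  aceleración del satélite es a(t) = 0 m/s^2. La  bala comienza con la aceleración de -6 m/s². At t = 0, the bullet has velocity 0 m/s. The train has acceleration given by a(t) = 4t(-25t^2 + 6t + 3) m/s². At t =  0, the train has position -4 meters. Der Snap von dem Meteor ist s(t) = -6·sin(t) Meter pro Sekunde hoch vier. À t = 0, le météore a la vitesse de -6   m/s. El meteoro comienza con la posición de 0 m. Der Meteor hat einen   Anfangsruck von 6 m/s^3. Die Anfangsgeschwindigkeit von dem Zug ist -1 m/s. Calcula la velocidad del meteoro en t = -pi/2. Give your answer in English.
We must find the antiderivative of our snap equation s(t) = -6·sin(t) 3 times. The integral of snap, with j(0) = 6, gives jerk: j(t) = 6·cos(t). The antiderivative of jerk, with a(0) = 0, gives acceleration: a(t) = 6·sin(t). The antiderivative of acceleration, with v(0) = -6, gives velocity: v(t) = -6·cos(t). From the given velocity equation v(t) = -6·cos(t), we substitute t = -pi/2 to get v = 0.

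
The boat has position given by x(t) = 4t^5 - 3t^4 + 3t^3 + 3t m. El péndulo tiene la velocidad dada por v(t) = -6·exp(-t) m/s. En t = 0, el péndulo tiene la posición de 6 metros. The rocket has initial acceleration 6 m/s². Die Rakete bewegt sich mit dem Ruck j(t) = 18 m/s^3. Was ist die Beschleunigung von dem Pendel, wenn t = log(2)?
Ausgehend von der Geschwindigkeit v(t) = -6·exp(-t), nehmen wir 1 Ableitung. Mit d/dt von v(t) finden wir a(t) = 6·exp(-t). Aus der Gleichung für die Beschleunigung a(t) = 6·exp(-t), setzen wir t = log(2) ein und erhalten a = 3.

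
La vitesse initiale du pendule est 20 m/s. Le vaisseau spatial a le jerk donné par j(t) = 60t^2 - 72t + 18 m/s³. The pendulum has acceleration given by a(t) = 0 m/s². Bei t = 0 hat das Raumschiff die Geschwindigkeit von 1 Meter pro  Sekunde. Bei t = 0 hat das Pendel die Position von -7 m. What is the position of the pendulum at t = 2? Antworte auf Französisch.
Pour résoudre ceci, nous devons prendre 2 intégrales de notre équation de l'accélération a(t) = 0. En prenant ∫a(t)dt et en appliquant v(0) = 20, nous trouvons v(t) = 20. En prenant ∫v(t)dt et en appliquant x(0) = -7, nous trouvons x(t) = 20·t - 7. Nous avons la position x(t) = 20·t - 7. En substituant t = 2: x(2) = 33.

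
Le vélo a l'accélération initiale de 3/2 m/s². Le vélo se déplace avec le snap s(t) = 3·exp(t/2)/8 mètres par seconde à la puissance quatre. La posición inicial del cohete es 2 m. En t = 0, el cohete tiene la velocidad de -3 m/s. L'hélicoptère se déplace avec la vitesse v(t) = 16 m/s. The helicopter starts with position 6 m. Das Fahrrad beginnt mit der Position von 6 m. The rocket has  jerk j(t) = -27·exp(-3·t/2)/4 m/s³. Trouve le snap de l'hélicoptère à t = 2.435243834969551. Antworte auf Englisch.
To solve this, we need to take 3 derivatives of our velocity equation v(t) = 16. Taking d/dt of v(t), we find a(t) = 0. Taking d/dt of a(t), we find j(t) = 0. The derivative of jerk gives snap: s(t) = 0. From the given snap equation s(t) = 0, we substitute t = 2.435243834969551 to get s = 0.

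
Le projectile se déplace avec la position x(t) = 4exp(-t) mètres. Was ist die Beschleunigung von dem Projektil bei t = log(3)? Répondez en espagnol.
Debemos derivar nuestra ecuación de la posición x(t) = 4·exp(-t) 2 veces. La derivada de la posición da la velocidad: v(t) = -4·exp(-t). Tomando d/dt de v(t), encontramos a(t) = 4·exp(-t). Usando a(t) = 4·exp(-t) y sustituyendo t = log(3), encontramos a = 4/3.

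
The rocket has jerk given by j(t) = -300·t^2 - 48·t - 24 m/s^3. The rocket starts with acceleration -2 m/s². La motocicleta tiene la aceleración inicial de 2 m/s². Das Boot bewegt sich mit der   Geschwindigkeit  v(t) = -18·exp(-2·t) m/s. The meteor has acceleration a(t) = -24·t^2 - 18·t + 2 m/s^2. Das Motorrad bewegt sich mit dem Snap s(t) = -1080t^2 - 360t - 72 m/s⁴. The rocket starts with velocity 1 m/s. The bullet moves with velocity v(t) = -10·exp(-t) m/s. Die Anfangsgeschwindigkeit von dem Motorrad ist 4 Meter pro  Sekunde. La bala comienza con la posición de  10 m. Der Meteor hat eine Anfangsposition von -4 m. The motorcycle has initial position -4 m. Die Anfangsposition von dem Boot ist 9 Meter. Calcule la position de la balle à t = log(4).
Pour résoudre ceci, nous devons prendre 1 intégrale de notre équation de la vitesse v(t) = -10·exp(-t). La primitive de la vitesse, avec x(0) = 10, donne la position: x(t) = 10·exp(-t). De l'équation de la position x(t) = 10·exp(-t), nous substituons t = log(4) pour obtenir x = 5/2.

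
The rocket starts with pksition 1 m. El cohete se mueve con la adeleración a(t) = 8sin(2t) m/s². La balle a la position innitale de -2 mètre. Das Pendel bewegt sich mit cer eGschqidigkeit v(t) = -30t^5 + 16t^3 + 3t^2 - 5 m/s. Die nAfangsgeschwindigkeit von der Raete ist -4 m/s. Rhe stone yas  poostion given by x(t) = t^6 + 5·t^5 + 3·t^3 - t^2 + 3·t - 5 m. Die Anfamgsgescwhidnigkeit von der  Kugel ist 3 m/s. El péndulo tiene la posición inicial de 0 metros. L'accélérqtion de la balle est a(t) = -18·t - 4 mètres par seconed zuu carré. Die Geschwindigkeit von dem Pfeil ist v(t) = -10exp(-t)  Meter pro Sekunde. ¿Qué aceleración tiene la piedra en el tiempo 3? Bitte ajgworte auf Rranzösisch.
Nous devons dériver notre équation de la position x(t) = t^6 + 5·t^5 + 3·t^3 - t^2 + 3·t - 5 2 fois. La dérivée de la position donne la vitesse: v(t) = 6·t^5 + 25·t^4 + 9·t^2 - 2·t + 3. En dérivant la vitesse, nous obtenons l'accélération: a(t) = 30·t^4 + 100·t^3 + 18·t - 2. Nous avons l'accélération a(t) = 30·t^4 + 100·t^3 + 18·t - 2. En substituant t = 3: a(3) = 5182.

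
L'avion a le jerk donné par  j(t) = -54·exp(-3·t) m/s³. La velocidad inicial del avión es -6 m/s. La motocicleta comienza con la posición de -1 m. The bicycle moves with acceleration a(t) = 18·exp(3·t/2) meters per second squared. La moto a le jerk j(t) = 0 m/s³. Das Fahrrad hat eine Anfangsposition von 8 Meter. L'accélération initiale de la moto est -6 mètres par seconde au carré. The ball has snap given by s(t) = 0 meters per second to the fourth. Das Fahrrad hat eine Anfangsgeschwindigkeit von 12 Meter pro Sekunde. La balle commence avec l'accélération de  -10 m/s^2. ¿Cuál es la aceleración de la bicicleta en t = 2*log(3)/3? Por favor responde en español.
Usando a(t) = 18·exp(3·t/2) y sustituyendo t = 2*log(3)/3, encontramos a = 54.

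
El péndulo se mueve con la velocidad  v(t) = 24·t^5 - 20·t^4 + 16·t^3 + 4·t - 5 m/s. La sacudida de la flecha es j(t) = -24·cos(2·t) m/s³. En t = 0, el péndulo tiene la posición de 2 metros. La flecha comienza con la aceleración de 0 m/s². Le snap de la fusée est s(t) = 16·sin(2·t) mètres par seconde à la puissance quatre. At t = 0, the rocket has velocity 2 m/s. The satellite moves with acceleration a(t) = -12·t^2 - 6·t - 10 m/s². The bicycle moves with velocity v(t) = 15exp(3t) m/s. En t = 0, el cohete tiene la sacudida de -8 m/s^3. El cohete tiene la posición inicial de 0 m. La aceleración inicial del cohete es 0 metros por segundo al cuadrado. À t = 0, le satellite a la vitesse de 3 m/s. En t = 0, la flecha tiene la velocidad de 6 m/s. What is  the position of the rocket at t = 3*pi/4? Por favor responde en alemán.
Ausgehend von dem Snap s(t) = 16·sin(2·t), nehmen wir 4 Stammfunktionen. Die Stammfunktion von dem Snap, mit j(0) = -8, ergibt den Ruck: j(t) = -8·cos(2·t). Das Integral von dem Ruck, mit a(0) = 0, ergibt die Beschleunigung: a(t) = -4·sin(2·t). Durch Integration von der Beschleunigung und Verwendung der Anfangsbedingung v(0) = 2, erhalten wir v(t) = 2·cos(2·t). Mit ∫v(t)dt und Anwendung von x(0) = 0, finden wir x(t) = sin(2·t). Wir haben die Position x(t) = sin(2·t). Durch Einsetzen von t = 3*pi/4: x(3*pi/4) = -1.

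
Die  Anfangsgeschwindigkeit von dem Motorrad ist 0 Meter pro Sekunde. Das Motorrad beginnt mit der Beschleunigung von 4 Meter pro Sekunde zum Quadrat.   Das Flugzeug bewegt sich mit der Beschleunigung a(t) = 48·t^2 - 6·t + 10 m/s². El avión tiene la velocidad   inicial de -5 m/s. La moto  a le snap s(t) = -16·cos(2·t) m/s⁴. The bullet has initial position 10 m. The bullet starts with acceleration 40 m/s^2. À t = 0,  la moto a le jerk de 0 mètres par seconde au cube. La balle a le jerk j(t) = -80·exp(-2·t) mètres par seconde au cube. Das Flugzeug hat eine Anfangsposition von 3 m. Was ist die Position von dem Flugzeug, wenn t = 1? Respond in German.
Um dies zu lösen, müssen wir 2 Integrale unserer Gleichung für die Beschleunigung a(t) = 48·t^2 - 6·t + 10 finden. Das Integral von der Beschleunigung, mit v(0) = -5, ergibt die Geschwindigkeit: v(t) = 16·t^3 - 3·t^2 + 10·t - 5. Die Stammfunktion von der Geschwindigkeit, mit x(0) = 3, ergibt die Position: x(t) = 4·t^4 - t^3 + 5·t^2 - 5·t + 3. Mit x(t) = 4·t^4 - t^3 + 5·t^2 - 5·t + 3 und Einsetzen von t = 1, finden wir x = 6.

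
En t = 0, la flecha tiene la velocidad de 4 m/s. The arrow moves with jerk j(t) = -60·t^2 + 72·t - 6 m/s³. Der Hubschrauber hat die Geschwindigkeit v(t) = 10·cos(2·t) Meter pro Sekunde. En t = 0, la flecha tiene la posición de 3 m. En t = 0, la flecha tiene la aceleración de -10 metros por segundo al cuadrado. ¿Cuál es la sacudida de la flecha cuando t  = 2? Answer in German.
Wir haben den Ruck j(t) = -60·t^2 + 72·t - 6. Durch Einsetzen von t = 2: j(2) = -102.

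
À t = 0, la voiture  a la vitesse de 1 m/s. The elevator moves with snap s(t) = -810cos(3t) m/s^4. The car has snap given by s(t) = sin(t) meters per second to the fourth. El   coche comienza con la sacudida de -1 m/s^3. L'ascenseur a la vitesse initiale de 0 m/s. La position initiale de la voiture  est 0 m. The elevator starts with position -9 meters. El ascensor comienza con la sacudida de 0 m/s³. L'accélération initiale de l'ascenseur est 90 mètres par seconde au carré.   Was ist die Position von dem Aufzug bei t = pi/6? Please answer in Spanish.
Partiendo del snap s(t) = -810·cos(3·t), tomamos 4 integrales. La integral del snap, con j(0) = 0, da la sacudida: j(t) = -270·sin(3·t). La integral de la sacudida, con a(0) = 90, da la aceleración: a(t) = 90·cos(3·t). Tomando ∫a(t)dt y aplicando v(0) = 0, encontramos v(t) = 30·sin(3·t). La integral de la velocidad, con x(0) = -9, da la posición: x(t) = 1 - 10·cos(3·t). Tenemos la posición x(t) = 1 - 10·cos(3·t). Sustituyendo t = pi/6: x(pi/6) = 1.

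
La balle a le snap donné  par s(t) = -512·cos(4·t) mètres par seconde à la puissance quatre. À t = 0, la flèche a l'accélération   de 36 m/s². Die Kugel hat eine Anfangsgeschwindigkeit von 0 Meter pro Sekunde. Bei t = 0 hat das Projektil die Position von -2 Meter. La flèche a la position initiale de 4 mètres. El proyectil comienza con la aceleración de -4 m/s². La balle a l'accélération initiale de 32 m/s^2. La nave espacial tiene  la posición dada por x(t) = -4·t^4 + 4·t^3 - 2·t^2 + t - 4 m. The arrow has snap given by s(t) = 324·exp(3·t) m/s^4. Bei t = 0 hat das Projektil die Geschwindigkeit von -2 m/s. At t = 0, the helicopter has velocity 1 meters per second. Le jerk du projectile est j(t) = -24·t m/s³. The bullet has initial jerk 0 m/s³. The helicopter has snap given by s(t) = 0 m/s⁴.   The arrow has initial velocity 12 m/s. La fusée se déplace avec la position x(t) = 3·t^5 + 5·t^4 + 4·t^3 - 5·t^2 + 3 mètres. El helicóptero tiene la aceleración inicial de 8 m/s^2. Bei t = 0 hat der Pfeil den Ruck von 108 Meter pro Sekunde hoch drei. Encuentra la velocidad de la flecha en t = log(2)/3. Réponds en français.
En partant du snap s(t) = 324·exp(3·t), nous prenons 3 intégrales. La primitive du snap, avec j(0) = 108, donne le jerk: j(t) = 108·exp(3·t). L'intégrale du jerk, avec a(0) = 36, donne l'accélération: a(t) = 36·exp(3·t). En intégrant l'accélération et en utilisant la condition initiale v(0) = 12, nous obtenons v(t) = 12·exp(3·t). De l'équation de la vitesse v(t) = 12·exp(3·t), nous substituons t = log(2)/3 pour obtenir v = 24.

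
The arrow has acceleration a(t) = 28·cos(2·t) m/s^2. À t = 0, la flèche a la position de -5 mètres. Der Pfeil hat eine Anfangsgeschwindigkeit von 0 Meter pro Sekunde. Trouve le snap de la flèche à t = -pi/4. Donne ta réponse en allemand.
Wir müssen unsere Gleichung für die Beschleunigung a(t) = 28·cos(2·t) 2-mal ableiten. Mit d/dt von a(t) finden wir j(t) = -56·sin(2·t). Mit d/dt von j(t) finden wir s(t) = -112·cos(2·t). Aus der Gleichung für den Snap s(t) = -112·cos(2·t), setzen wir t = -pi/4 ein und erhalten s = 0.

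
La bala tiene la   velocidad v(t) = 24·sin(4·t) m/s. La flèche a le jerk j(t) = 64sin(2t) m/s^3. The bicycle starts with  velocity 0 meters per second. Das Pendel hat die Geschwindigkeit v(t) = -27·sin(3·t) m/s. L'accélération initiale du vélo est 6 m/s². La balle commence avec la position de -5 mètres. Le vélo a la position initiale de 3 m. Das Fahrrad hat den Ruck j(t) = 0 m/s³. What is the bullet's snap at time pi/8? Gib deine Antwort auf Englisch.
To solve this, we need to take 3 derivatives of our velocity equation v(t) = 24·sin(4·t). Differentiating velocity, we get acceleration: a(t) = 96·cos(4·t). The derivative of acceleration gives jerk: j(t) = -384·sin(4·t). The derivative of jerk gives snap: s(t) = -1536·cos(4·t). From the given snap equation s(t) = -1536·cos(4·t), we substitute t = pi/8 to get s = 0.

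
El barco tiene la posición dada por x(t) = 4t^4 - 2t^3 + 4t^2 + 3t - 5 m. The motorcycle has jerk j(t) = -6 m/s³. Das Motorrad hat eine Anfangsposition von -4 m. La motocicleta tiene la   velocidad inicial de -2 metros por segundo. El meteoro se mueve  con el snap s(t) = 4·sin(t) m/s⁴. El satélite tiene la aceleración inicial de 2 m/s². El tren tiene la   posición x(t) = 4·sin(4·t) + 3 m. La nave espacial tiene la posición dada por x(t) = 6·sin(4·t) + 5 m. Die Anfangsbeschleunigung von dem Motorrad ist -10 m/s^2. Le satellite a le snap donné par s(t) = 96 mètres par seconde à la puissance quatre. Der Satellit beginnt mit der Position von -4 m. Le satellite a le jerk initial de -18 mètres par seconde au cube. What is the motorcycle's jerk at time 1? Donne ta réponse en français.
Nous avons le jerk j(t) = -6. En substituant t = 1: j(1) = -6.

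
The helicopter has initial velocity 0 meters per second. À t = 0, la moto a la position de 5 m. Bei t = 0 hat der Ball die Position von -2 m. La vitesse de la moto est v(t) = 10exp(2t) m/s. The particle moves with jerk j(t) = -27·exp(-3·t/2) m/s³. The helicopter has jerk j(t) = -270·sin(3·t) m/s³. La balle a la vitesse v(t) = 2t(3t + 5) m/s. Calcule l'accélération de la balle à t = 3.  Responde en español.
Para resolver esto, necesitamos tomar 1 derivada de nuestra ecuación de la velocidad v(t) = 2·t·(3·t + 5). Tomando d/dt de v(t), encontramos a(t) = 12·t + 10. Tenemos la aceleración a(t) = 12·t + 10. Sustituyendo t = 3: a(3) = 46.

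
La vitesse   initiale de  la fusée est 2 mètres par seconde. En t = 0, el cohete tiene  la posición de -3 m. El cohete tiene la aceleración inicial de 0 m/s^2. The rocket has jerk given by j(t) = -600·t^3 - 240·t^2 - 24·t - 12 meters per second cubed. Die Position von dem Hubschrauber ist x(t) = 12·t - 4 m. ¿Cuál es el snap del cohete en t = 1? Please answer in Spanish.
Para resolver esto, necesitamos tomar 1 derivada de nuestra ecuación de la sacudida j(t) = -600·t^3 - 240·t^2 - 24·t - 12. La derivada de la sacudida da el snap: s(t) = -1800·t^2 - 480·t - 24. Tenemos el snap s(t) = -1800·t^2 - 480·t - 24. Sustituyendo t = 1: s(1) = -2304.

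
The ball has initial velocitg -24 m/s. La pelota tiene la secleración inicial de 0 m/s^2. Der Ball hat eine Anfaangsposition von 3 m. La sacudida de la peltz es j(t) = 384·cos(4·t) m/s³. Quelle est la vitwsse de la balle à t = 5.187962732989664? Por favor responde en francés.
En partant du jerk j(t) = 384·cos(4·t), nous prenons 2 intégrales. La primitive du jerk est l'accélération. En utilisant a(0) = 0, nous obtenons a(t) = 96·sin(4·t). L'intégrale de l'accélération, avec v(0) = -24, donne la vitesse: v(t) = -24·cos(4·t). De l'équation de la vitesse v(t) = -24·cos(4·t), nous substituons t = 5.187962732989664 pour obtenir v = 7.81105157097952.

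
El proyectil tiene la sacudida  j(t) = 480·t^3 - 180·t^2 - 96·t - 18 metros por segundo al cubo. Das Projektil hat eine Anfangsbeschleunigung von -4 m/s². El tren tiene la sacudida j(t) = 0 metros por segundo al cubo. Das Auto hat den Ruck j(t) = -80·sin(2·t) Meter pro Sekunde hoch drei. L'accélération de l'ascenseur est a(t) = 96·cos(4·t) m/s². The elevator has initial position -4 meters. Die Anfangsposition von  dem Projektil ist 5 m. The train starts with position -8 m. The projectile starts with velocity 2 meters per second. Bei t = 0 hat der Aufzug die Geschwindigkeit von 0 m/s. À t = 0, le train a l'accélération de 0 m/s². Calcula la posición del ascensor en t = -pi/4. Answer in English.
To solve this, we need to take 2 integrals of our acceleration equation a(t) = 96·cos(4·t). Taking ∫a(t)dt and applying v(0) = 0, we find v(t) = 24·sin(4·t). Integrating velocity and using the initial condition x(0) = -4, we get x(t) = 2 - 6·cos(4·t). We have position x(t) = 2 - 6·cos(4·t). Substituting t = -pi/4: x(-pi/4) = 8.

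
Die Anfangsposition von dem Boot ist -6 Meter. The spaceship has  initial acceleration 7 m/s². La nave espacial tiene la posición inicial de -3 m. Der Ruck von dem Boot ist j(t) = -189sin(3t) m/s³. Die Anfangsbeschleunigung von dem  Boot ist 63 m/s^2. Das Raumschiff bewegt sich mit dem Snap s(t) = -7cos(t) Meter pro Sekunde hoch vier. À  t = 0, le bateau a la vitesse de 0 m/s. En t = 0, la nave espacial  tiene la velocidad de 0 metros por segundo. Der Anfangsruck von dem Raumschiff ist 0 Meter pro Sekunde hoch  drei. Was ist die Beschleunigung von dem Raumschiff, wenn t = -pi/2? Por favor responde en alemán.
Wir müssen unsere Gleichung für den Snap s(t) = -7·cos(t) 2-mal integrieren. Mit ∫s(t)dt und Anwendung von j(0) = 0, finden wir j(t) = -7·sin(t). Mit ∫j(t)dt und Anwendung von a(0) = 7, finden wir a(t) = 7·cos(t). Mit a(t) = 7·cos(t) und Einsetzen von t = -pi/2, finden wir a = 0.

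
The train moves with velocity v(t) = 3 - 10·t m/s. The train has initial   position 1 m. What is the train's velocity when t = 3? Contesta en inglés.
Using v(t) = 3 - 10·t and substituting t = 3, we find v = -27.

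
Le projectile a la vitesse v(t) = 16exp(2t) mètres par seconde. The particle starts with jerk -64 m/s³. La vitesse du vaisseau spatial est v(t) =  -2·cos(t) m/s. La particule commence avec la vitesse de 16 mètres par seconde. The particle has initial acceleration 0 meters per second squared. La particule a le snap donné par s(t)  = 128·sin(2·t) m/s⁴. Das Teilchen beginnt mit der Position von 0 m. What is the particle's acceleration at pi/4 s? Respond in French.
Nous devons trouver la primitive de notre équation du snap s(t) = 128·sin(2·t) 2 fois. L'intégrale du snap, avec j(0) = -64, donne le jerk: j(t) = -64·cos(2·t). En intégrant le jerk et en utilisant la condition initiale a(0) = 0, nous obtenons a(t) = -32·sin(2·t). En utilisant a(t) = -32·sin(2·t) et en substituant t = pi/4, nous trouvons a = -32.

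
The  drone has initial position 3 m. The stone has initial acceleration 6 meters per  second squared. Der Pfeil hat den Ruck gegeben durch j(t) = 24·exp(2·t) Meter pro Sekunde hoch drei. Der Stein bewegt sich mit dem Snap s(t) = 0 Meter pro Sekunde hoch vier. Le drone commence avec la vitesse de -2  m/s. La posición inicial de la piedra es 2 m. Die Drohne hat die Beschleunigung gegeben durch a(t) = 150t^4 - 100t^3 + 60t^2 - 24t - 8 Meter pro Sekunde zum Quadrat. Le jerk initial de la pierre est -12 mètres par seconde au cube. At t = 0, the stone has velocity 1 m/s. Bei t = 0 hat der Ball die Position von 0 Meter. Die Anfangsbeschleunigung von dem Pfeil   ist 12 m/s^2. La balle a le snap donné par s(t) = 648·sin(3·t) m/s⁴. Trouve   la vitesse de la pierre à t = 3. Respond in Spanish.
Para resolver esto, necesitamos tomar 3 antiderivadas de nuestra ecuación del snap s(t) = 0. Integrando el snap y usando la condición inicial j(0) = -12, obtenemos j(t) = -12. Integrando la sacudida y usando la condición inicial a(0) = 6, obtenemos a(t) = 6 - 12·t. La antiderivada de la aceleración, con v(0) = 1, da la velocidad: v(t) = -6·t^2 + 6·t + 1. Tenemos la velocidad v(t) = -6·t^2 + 6·t + 1. Sustituyendo t = 3: v(3) = -35.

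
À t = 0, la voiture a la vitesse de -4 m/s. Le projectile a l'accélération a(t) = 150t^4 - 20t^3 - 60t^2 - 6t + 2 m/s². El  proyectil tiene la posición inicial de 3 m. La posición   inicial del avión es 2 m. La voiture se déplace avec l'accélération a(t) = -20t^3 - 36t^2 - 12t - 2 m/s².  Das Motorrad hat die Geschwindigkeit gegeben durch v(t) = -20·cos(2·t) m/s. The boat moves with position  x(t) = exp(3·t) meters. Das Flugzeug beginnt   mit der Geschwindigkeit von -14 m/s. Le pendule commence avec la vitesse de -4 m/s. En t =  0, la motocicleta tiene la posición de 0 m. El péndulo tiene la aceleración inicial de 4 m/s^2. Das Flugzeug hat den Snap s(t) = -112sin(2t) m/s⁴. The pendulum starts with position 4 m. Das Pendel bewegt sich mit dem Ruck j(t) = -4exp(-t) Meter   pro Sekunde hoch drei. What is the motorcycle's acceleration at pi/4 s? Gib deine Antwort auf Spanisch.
Para resolver esto, necesitamos tomar 1 derivada de nuestra ecuación de la velocidad v(t) = -20·cos(2·t). Derivando la velocidad, obtenemos la aceleración: a(t) = 40·sin(2·t). Usando a(t) = 40·sin(2·t) y sustituyendo t = pi/4, encontramos a = 40.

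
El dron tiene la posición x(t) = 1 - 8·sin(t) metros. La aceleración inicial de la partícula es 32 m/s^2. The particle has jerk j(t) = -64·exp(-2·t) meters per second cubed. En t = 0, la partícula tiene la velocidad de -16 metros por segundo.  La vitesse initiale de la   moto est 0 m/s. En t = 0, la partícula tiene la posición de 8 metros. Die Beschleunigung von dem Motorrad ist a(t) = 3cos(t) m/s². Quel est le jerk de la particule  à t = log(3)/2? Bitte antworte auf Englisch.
Using j(t) = -64·exp(-2·t) and substituting t = log(3)/2, we find j = -64/3.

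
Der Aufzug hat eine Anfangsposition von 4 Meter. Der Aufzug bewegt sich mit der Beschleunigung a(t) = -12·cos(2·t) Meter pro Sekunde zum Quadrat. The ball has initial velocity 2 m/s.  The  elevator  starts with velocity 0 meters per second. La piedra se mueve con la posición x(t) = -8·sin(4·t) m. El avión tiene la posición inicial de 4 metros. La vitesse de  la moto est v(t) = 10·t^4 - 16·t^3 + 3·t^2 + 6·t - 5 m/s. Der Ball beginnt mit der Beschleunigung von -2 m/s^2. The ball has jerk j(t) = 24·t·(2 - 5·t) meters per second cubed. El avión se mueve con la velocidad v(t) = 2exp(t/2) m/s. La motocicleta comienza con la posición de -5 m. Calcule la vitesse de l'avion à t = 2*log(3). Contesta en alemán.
Wir haben die Geschwindigkeit v(t) = 2·exp(t/2). Durch Einsetzen von t = 2*log(3): v(2*log(3)) = 6.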